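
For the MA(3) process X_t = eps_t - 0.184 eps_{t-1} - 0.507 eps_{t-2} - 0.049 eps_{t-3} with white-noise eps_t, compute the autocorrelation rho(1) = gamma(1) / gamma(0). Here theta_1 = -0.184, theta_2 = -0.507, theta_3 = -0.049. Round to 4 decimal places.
\rho(1) = -0.0509

For an MA(q) process with theta_0 = 1, the autocovariance is
  gamma(k) = sigma^2 * sum_{i=0..q-k} theta_i * theta_{i+k},
and rho(k) = gamma(k) / gamma(0). Sigma^2 cancels.
  numerator   = (1)*(-0.184) + (-0.184)*(-0.507) + (-0.507)*(-0.049) = -0.065869.
  denominator = (1)^2 + (-0.184)^2 + (-0.507)^2 + (-0.049)^2 = 1.293306.
  rho(1) = -0.065869 / 1.293306 = -0.0509.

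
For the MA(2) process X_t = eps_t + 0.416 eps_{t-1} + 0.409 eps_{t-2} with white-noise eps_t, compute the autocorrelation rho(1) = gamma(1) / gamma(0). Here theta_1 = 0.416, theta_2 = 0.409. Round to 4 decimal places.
\rho(1) = 0.4373

For an MA(q) process with theta_0 = 1, the autocovariance is
  gamma(k) = sigma^2 * sum_{i=0..q-k} theta_i * theta_{i+k},
and rho(k) = gamma(k) / gamma(0). Sigma^2 cancels.
  numerator   = (1)*(0.416) + (0.416)*(0.409) = 0.586144.
  denominator = (1)^2 + (0.416)^2 + (0.409)^2 = 1.340337.
  rho(1) = 0.586144 / 1.340337 = 0.4373.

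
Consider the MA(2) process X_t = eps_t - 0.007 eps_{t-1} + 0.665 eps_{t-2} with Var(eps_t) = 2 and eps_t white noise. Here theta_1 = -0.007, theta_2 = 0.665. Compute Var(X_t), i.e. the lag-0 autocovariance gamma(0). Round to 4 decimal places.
\gamma(0) = 2.8845

For an MA(q) process X_t = eps_t + sum_i theta_i eps_{t-i} with
Var(eps_t) = sigma^2, the variance is
  gamma(0) = sigma^2 * (1 + sum_i theta_i^2).
  sum_i theta_i^2 = (-0.007)^2 + (0.665)^2 = 0.000049 + 0.442225 = 0.442274.
  gamma(0) = 2 * (1 + 0.442274) = 2 * 1.442274 = 2.884548, which rounds to 2.8845.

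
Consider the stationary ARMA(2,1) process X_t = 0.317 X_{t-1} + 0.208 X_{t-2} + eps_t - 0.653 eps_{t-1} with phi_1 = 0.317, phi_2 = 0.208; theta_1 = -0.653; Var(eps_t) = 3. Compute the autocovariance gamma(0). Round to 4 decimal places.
\gamma(0) = 3.3742

Multiply the model equation by X_{t-k} and take expectations. With theta_0 = psi_0 = 1 and psi_j the MA(infinity) weights, this gives
  gamma(k) - sum_i phi_i gamma(k-i) = c_k,
  c_k = sigma^2 * sum_{j=k..q} theta_j psi_{j-k}   (c_k = 0 for k > q),
using gamma(-m) = gamma(m).
psi-weights needed (psi_j = theta_j + sum_i phi_i psi_{j-i}):
  psi_1 = theta_1 + phi_1 = -0.653 + (0.317) = -0.336
Right-hand sides:
  c_0 = sigma^2 (1 + theta_1 psi_1) = 3 * (1 + (-0.653)(-0.336)) = 3 * 1.219408 = 3.658224
  c_1 = sigma^2 theta_1 = 3 * (-0.653) = -1.959
  c_2 = 0
Equations for k = 0, 1, 2 (AR order 2, c_2 = 0):
  (E0) gamma(0) = phi_1 gamma(1) + phi_2 gamma(2) + c_0
  (E1) gamma(1) = phi_1 gamma(0) + phi_2 gamma(1) + c_1
  (E2) gamma(2) = phi_1 gamma(1) + phi_2 gamma(0)
From (E1): gamma(1) = A gamma(0) + B with
  A = phi_1 / (1 - phi_2) = 0.317 / 0.792 = 0.400253,   B = c_1 / (1 - phi_2) = -1.959 / 0.792 = -2.473485.
Insert (E2) into (E0): gamma(0) (1 - phi_2^2) = phi_1 (1 + phi_2) gamma(1) + c_0.
  phi_1 (1 + phi_2) = (0.317)(1.208) = 0.382936,   1 - phi_2^2 = 0.956736.
Replace gamma(1) by A gamma(0) + B and collect gamma(0):
  gamma(0) [0.956736 - (0.382936)(0.400253)] = (0.382936)(-2.473485) + 3.658224
  gamma(0) * 0.803465 = 2.711038
  gamma(0) = 2.711038 / 0.803465 = 3.374183.
Therefore gamma(0) = 3.3742 (to 4 decimal places).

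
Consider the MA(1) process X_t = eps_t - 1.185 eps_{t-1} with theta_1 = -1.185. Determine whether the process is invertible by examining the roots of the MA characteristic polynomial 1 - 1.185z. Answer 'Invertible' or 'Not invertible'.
\text{Not invertible}

The MA(q) characteristic polynomial is P(z) = 1 - 1.185z.
Invertibility requires all roots to lie outside the unit circle, i.e. |z| > 1 for every root.
This is linear in z: 1 + (-1.185) z = 0  =>  z = -1/(-1.185) = 0.843882,  |z| = 0.843882.
Moduli of all roots: 0.8439.
All moduli strictly greater than 1? No.
Verdict: Not invertible.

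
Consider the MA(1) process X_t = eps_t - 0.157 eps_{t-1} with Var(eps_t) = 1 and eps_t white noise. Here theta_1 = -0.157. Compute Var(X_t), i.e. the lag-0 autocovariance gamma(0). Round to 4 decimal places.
\gamma(0) = 1.0246

For an MA(q) process X_t = eps_t + sum_i theta_i eps_{t-i} with
Var(eps_t) = sigma^2, the variance is
  gamma(0) = sigma^2 * (1 + sum_i theta_i^2).
  sum_i theta_i^2 = (-0.157)^2 = 0.024649.
  gamma(0) = 1 * (1 + 0.024649) = 1 * 1.024649 = 1.024649, which rounds to 1.0246.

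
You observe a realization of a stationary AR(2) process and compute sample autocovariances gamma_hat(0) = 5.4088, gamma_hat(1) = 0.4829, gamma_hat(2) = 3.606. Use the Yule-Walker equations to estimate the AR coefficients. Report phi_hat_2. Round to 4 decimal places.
\hat\phi_{2} = 0.6640

The Yule-Walker equations for an AR(p) process read, in matrix form,
  Gamma_p phi = r_p,   with   (Gamma_p)_{ij} = gamma(|i - j|),
                       (r_p)_i = gamma(i),   i,j = 1..p.
Substitute the sample gammas (Toeplitz matrix and right-hand side of size 2):
  Gamma_p = [[5.4088, 0.4829], [0.4829, 5.4088]]
  r_p     = [0.4829, 3.606]
Written out:
  5.4088 phi_1 + 0.4829 phi_2 = 0.4829
  0.4829 phi_1 + 5.4088 phi_2 = 3.606
Solve by Cramer's rule:
  det = gamma(0)^2 - gamma(1)^2 = (5.4088)^2 - (0.4829)^2 = 29.25511744 - 0.23319241 = 29.02192503
  phi_hat_1 = [gamma(1) gamma(0) - gamma(1) gamma(2)] / det = [(0.4829)(5.4088) - (0.4829)(3.606)] / 29.02192503 = 0.87057212 / 29.02192503 = 0.03
  phi_hat_2 = [gamma(0) gamma(2) - gamma(1)^2] / det = [(5.4088)(3.606) - (0.4829)^2] / 29.02192503 = 19.27094039 / 29.02192503 = 0.664
So phi_hat = [0.0300, 0.6640].
Therefore phi_hat_2 = 0.6640.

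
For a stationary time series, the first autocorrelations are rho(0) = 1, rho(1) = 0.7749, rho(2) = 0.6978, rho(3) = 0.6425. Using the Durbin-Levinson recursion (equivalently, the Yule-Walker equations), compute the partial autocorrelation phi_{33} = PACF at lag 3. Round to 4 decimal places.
\phi_{33} = 0.1190

The PACF at lag k is phi_{kk}, the last component of the solution
to the Yule-Walker system G_k phi = r_k where
  (G_k)_{ij} = rho(|i - j|), (r_k)_i = rho(i), i,j = 1..k.
Equivalently, Durbin-Levinson gives phi_{kk} iteratively:
  phi_{11} = rho(1)
  phi_{kk} = [rho(k) - sum_{j=1..k-1} phi_{k-1,j} rho(k-j)]
            / [1 - sum_{j=1..k-1} phi_{k-1,j} rho(j)],
  phi_{k,j} = phi_{k-1,j} - phi_{kk} phi_{k-1,k-j},  j = 1..k-1.
Step k = 1:
  phi_11 = rho(1) = 0.7749.
Step k = 2:
  phi_22 = [rho(2) - phi_11 rho(1)] / [1 - phi_11 rho(1)] = [0.6978 - (0.7749)(0.7749)] / [1 - (0.7749)(0.7749)]
         = 0.09732999 / 0.39952999 = 0.243611.
  Update: phi_21 = phi_11 - phi_22 phi_11 = 0.7749 - (0.243611)(0.7749) = 0.586126.
Step k = 3:
  phi_33 = [rho(3) - phi_21 rho(2) - phi_22 rho(1)] / [1 - phi_21 rho(1) - phi_22 rho(2)]
    numerator   = 0.6425 - (0.586126)(0.6978) - (0.243611)(0.7749) = 0.04472718
    denominator = 1 - (0.586126)(0.7749) - (0.243611)(0.6978) = 0.37581931
  phi_33 = 0.04472718 / 0.37581931 = 0.119.
Therefore phi_{33} = 0.1190.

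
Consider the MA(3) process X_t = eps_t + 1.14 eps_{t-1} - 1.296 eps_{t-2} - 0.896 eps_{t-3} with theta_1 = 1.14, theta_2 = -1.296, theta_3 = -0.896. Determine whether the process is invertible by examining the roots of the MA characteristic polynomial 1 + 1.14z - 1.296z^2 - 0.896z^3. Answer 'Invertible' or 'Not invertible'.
\text{Not invertible}

The MA(q) characteristic polynomial is P(z) = 1 + 1.14z - 1.296z^2 - 0.896z^3.
Invertibility requires all roots to lie outside the unit circle, i.e. |z| > 1 for every root.
Degree 3: look for a simple real root z0 first, then factor out (1 - z/z0) and solve the remaining quadratic.
Testing z0 = -0.625: P(-0.625) = 1 + (1.14)(-0.625) + (-1.296)(-0.625)^2 + (-0.896)(-0.625)^3
  = 1 + (-0.7125) + (-0.50625) + (0.21875) = 0.  So z_0 = -0.625 is a root, |z_0| = 0.625.
Divide out the factor (1 + 1.6 z) = (1 - z/z0) (since 1/z0 = -1.6):
  P(z) = (1 + 1.6 z)(1 + (-0.46) z + (-0.56) z^2)
  [check: z-coef -0.46 - (-1.6) = 1.14; z^2-coef -0.56 - (-1.6)(-0.46) = -1.296; z^3-coef -(-1.6)(-0.56) = -0.896.]
Remaining roots from the quadratic factor 1 + (-0.46) z + (-0.56) z^2:
  Set 1 + (-0.46) z + (-0.56) z^2 = 0, i.e. a z^2 + b z + c = 0 with a = -0.56, b = -0.46, c = 1.
  Discriminant D = b^2 - 4ac = (-0.46)^2 - 4*(-0.56)*1 = 0.2116 - (-2.24) = 2.4516.
  D >= 0, so the roots are real: z = (-b +/- sqrt(D)) / (2a) = (0.46 +/- 1.565759) / (-1.12).
    z_1 = (0.46 + 1.565759) / (-1.12) = -1.8087,   |z_1| = 1.8087.
    z_2 = (0.46 - 1.565759) / (-1.12) = 0.9873,   |z_2| = 0.9873.
Moduli of all roots: 0.6250, 1.8087, 0.9873.
All moduli strictly greater than 1? No.
Verdict: Not invertible.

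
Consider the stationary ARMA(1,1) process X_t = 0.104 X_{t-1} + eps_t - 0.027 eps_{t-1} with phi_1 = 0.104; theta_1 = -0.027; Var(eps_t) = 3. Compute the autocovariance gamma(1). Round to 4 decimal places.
\gamma(1) = 0.2329

Multiply the model equation by X_{t-k} and take expectations. With theta_0 = psi_0 = 1 and psi_j the MA(infinity) weights, this gives
  gamma(k) - sum_i phi_i gamma(k-i) = c_k,
  c_k = sigma^2 * sum_{j=k..q} theta_j psi_{j-k}   (c_k = 0 for k > q),
using gamma(-m) = gamma(m).
psi-weights needed (psi_j = theta_j + sum_i phi_i psi_{j-i}):
  psi_1 = theta_1 + phi_1 = -0.027 + (0.104) = 0.077
Right-hand sides:
  c_0 = sigma^2 (1 + theta_1 psi_1) = 3 * (1 + (-0.027)(0.077)) = 3 * 0.997921 = 2.993763
  c_1 = sigma^2 theta_1 = 3 * (-0.027) = -0.081
  c_2 = 0
Equations for k = 0 and k = 1 (AR order 1):
  gamma(0) = phi_1 gamma(1) + c_0
  gamma(1) = phi_1 gamma(0) + c_1
Substituting the second into the first: gamma(0) (1 - phi_1^2) = c_0 + phi_1 c_1, so
  gamma(0) = (c_0 + phi_1 c_1) / (1 - phi_1^2) = (2.993763 + (0.104)(-0.081)) / (1 - (0.104)^2) = 2.985339 / 0.989184 = 3.017981.
  gamma(1) = phi_1 gamma(0) + c_1 = (0.104)(3.017981) + (-0.081) = 0.23287.
Therefore gamma(1) = 0.2329 (to 4 decimal places).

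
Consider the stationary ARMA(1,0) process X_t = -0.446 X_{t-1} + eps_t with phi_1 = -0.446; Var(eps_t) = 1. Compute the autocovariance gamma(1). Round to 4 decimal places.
\gamma(1) = -0.5567

Multiply the model equation by X_{t-k} and take expectations. With theta_0 = psi_0 = 1 and psi_j the MA(infinity) weights, this gives
  gamma(k) - sum_i phi_i gamma(k-i) = c_k,
  c_k = sigma^2 * sum_{j=k..q} theta_j psi_{j-k}   (c_k = 0 for k > q),
using gamma(-m) = gamma(m).
Pure AR (q = 0): c_0 = sigma^2 = 1, c_k = 0 for k >= 1.
Equations for k = 0 and k = 1 (AR order 1):
  gamma(0) = phi_1 gamma(1) + c_0
  gamma(1) = phi_1 gamma(0) + c_1
Substituting the second into the first: gamma(0) (1 - phi_1^2) = c_0 + phi_1 c_1, so
  gamma(0) = c_0 / (1 - phi_1^2) = 1 / (1 - (-0.446)^2) = 1 / 0.801084 = 1.248309.
  gamma(1) = phi_1 gamma(0) = (-0.446)(1.248309) = -0.556746.
Therefore gamma(1) = -0.5567 (to 4 decimal places).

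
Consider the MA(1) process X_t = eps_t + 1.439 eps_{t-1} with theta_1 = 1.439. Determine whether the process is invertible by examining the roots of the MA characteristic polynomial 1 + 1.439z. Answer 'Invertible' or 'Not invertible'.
\text{Not invertible}

The MA(q) characteristic polynomial is P(z) = 1 + 1.439z.
Invertibility requires all roots to lie outside the unit circle, i.e. |z| > 1 for every root.
This is linear in z: 1 + (1.439) z = 0  =>  z = -1/(1.439) = -0.694927,  |z| = 0.694927.
Moduli of all roots: 0.6949.
All moduli strictly greater than 1? No.
Verdict: Not invertible.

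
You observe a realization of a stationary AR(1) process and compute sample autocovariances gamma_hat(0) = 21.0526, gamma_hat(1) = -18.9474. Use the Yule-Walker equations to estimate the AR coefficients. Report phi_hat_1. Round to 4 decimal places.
\hat\phi_{1} = -0.9000

The Yule-Walker equations for an AR(p) process read, in matrix form,
  Gamma_p phi = r_p,   with   (Gamma_p)_{ij} = gamma(|i - j|),
                       (r_p)_i = gamma(i),   i,j = 1..p.
Substitute the sample gammas (Toeplitz matrix and right-hand side of size 1):
  Gamma_p = [[21.0526]]
  r_p     = [-18.9474]
With p = 1 this is the single equation gamma(0) phi_1 = gamma(1):
  phi_hat_1 = gamma(1) / gamma(0) = -18.9474 / 21.0526 = -0.9000.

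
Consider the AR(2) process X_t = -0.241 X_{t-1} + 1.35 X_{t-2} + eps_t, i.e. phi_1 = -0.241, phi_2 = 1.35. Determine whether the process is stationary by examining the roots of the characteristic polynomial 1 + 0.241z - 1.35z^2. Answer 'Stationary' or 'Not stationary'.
\text{Not stationary}

The AR(p) characteristic polynomial is P(z) = 1 + 0.241z - 1.35z^2.
Stationarity requires all roots to lie outside the unit circle, i.e. |z| > 1 for every root.
Set 1 + (0.241) z + (-1.35) z^2 = 0, i.e. a z^2 + b z + c = 0 with a = -1.35, b = 0.241, c = 1.
Discriminant D = b^2 - 4ac = (0.241)^2 - 4*(-1.35)*1 = 0.058081 - (-5.4) = 5.458081.
D >= 0, so the roots are real: z = (-b +/- sqrt(D)) / (2a) = (-0.241 +/- 2.336254) / (-2.7).
  z_1 = (-0.241 + 2.336254) / (-2.7) = -0.776,   |z_1| = 0.776.
  z_2 = (-0.241 - 2.336254) / (-2.7) = 0.9545,   |z_2| = 0.9545.
Moduli of all roots: 0.7760, 0.9545.
All moduli strictly greater than 1? No.
Verdict: Not stationary.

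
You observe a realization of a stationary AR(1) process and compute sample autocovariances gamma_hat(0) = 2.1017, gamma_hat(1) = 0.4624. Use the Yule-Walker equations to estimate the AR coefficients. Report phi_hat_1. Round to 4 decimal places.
\hat\phi_{1} = 0.2200

The Yule-Walker equations for an AR(p) process read, in matrix form,
  Gamma_p phi = r_p,   with   (Gamma_p)_{ij} = gamma(|i - j|),
                       (r_p)_i = gamma(i),   i,j = 1..p.
Substitute the sample gammas (Toeplitz matrix and right-hand side of size 1):
  Gamma_p = [[2.1017]]
  r_p     = [0.4624]
With p = 1 this is the single equation gamma(0) phi_1 = gamma(1):
  phi_hat_1 = gamma(1) / gamma(0) = 0.4624 / 2.1017 = 0.2200.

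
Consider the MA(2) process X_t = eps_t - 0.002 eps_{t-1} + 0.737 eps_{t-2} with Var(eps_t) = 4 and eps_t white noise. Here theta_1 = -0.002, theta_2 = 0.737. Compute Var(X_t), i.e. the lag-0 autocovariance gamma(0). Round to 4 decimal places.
\gamma(0) = 6.1727

For an MA(q) process X_t = eps_t + sum_i theta_i eps_{t-i} with
Var(eps_t) = sigma^2, the variance is
  gamma(0) = sigma^2 * (1 + sum_i theta_i^2).
  sum_i theta_i^2 = (-0.002)^2 + (0.737)^2 = 0.000004 + 0.543169 = 0.543173.
  gamma(0) = 4 * (1 + 0.543173) = 4 * 1.543173 = 6.172692, which rounds to 6.1727.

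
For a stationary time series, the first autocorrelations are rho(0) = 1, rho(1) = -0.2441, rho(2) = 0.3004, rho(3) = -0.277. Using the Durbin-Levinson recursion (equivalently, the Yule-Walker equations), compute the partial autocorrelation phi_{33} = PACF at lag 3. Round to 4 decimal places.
\phi_{33} = -0.1820

The PACF at lag k is phi_{kk}, the last component of the solution
to the Yule-Walker system G_k phi = r_k where
  (G_k)_{ij} = rho(|i - j|), (r_k)_i = rho(i), i,j = 1..k.
Equivalently, Durbin-Levinson gives phi_{kk} iteratively:
  phi_{11} = rho(1)
  phi_{kk} = [rho(k) - sum_{j=1..k-1} phi_{k-1,j} rho(k-j)]
            / [1 - sum_{j=1..k-1} phi_{k-1,j} rho(j)],
  phi_{k,j} = phi_{k-1,j} - phi_{kk} phi_{k-1,k-j},  j = 1..k-1.
Step k = 1:
  phi_11 = rho(1) = -0.2441.
Step k = 2:
  phi_22 = [rho(2) - phi_11 rho(1)] / [1 - phi_11 rho(1)] = [0.3004 - (-0.2441)(-0.2441)] / [1 - (-0.2441)(-0.2441)]
         = 0.24081519 / 0.94041519 = 0.256073.
  Update: phi_21 = phi_11 - phi_22 phi_11 = -0.2441 - (0.256073)(-0.2441) = -0.181593.
Step k = 3:
  phi_33 = [rho(3) - phi_21 rho(2) - phi_22 rho(1)] / [1 - phi_21 rho(1) - phi_22 rho(2)]
    numerator   = -0.277 - (-0.181593)(0.3004) - (0.256073)(-0.2441) = -0.15994212
    denominator = 1 - (-0.181593)(-0.2441) - (0.256073)(0.3004) = 0.87874886
  phi_33 = -0.15994212 / 0.87874886 = -0.182.
Therefore phi_{33} = -0.1820.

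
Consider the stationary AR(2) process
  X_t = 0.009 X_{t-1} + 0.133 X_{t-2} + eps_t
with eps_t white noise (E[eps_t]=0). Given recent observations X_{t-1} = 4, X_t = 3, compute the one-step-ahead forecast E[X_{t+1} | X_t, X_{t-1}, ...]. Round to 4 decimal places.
E[X_{t+1} \mid \mathcal F_t] = 0.5590

For an AR(p) model X_t = c + sum_i phi_i X_{t-i} + eps_t, the
one-step-ahead conditional mean is
  E[X_{t+1} | X_t, ...] = c + sum_i phi_i X_{t+1-i}.
Substitute known values:
  E[X_{t+1} | ...] = (0.009) * (3) + (0.133) * (4)
                   = 0.5590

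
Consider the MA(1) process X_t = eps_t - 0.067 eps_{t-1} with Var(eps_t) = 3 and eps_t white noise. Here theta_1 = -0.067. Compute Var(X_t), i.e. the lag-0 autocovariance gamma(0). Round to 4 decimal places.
\gamma(0) = 3.0135

For an MA(q) process X_t = eps_t + sum_i theta_i eps_{t-i} with
Var(eps_t) = sigma^2, the variance is
  gamma(0) = sigma^2 * (1 + sum_i theta_i^2).
  sum_i theta_i^2 = (-0.067)^2 = 0.004489.
  gamma(0) = 3 * (1 + 0.004489) = 3 * 1.004489 = 3.013467, which rounds to 3.0135.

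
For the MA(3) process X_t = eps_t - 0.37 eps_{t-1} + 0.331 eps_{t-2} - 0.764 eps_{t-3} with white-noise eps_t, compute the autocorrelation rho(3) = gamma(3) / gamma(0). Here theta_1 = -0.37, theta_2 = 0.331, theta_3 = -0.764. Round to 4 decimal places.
\rho(3) = -0.4175

For an MA(q) process with theta_0 = 1, the autocovariance is
  gamma(k) = sigma^2 * sum_{i=0..q-k} theta_i * theta_{i+k},
and rho(k) = gamma(k) / gamma(0). Sigma^2 cancels.
  numerator   = (1)*(-0.764) = -0.764.
  denominator = (1)^2 + (-0.37)^2 + (0.331)^2 + (-0.764)^2 = 1.830157.
  rho(3) = -0.764 / 1.830157 = -0.4175.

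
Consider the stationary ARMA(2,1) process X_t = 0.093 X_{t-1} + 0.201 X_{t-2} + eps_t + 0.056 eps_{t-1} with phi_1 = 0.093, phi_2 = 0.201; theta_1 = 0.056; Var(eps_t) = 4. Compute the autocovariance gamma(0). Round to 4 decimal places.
\gamma(0) = 4.2940

Multiply the model equation by X_{t-k} and take expectations. With theta_0 = psi_0 = 1 and psi_j the MA(infinity) weights, this gives
  gamma(k) - sum_i phi_i gamma(k-i) = c_k,
  c_k = sigma^2 * sum_{j=k..q} theta_j psi_{j-k}   (c_k = 0 for k > q),
using gamma(-m) = gamma(m).
psi-weights needed (psi_j = theta_j + sum_i phi_i psi_{j-i}):
  psi_1 = theta_1 + phi_1 = 0.056 + (0.093) = 0.149
Right-hand sides:
  c_0 = sigma^2 (1 + theta_1 psi_1) = 4 * (1 + (0.056)(0.149)) = 4 * 1.008344 = 4.033376
  c_1 = sigma^2 theta_1 = 4 * (0.056) = 0.224
  c_2 = 0
Equations for k = 0, 1, 2 (AR order 2, c_2 = 0):
  (E0) gamma(0) = phi_1 gamma(1) + phi_2 gamma(2) + c_0
  (E1) gamma(1) = phi_1 gamma(0) + phi_2 gamma(1) + c_1
  (E2) gamma(2) = phi_1 gamma(1) + phi_2 gamma(0)
From (E1): gamma(1) = A gamma(0) + B with
  A = phi_1 / (1 - phi_2) = 0.093 / 0.799 = 0.116395,   B = c_1 / (1 - phi_2) = 0.224 / 0.799 = 0.28035.
Insert (E2) into (E0): gamma(0) (1 - phi_2^2) = phi_1 (1 + phi_2) gamma(1) + c_0.
  phi_1 (1 + phi_2) = (0.093)(1.201) = 0.111693,   1 - phi_2^2 = 0.959599.
Replace gamma(1) by A gamma(0) + B and collect gamma(0):
  gamma(0) [0.959599 - (0.111693)(0.116395)] = (0.111693)(0.28035) + 4.033376
  gamma(0) * 0.946598 = 4.064689
  gamma(0) = 4.064689 / 0.946598 = 4.293995.
Therefore gamma(0) = 4.2940 (to 4 decimal places).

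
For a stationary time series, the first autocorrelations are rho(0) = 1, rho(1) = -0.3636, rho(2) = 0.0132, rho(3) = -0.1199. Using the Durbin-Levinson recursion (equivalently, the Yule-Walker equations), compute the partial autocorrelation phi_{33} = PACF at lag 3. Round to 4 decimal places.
\phi_{33} = -0.1930

The PACF at lag k is phi_{kk}, the last component of the solution
to the Yule-Walker system G_k phi = r_k where
  (G_k)_{ij} = rho(|i - j|), (r_k)_i = rho(i), i,j = 1..k.
Equivalently, Durbin-Levinson gives phi_{kk} iteratively:
  phi_{11} = rho(1)
  phi_{kk} = [rho(k) - sum_{j=1..k-1} phi_{k-1,j} rho(k-j)]
            / [1 - sum_{j=1..k-1} phi_{k-1,j} rho(j)],
  phi_{k,j} = phi_{k-1,j} - phi_{kk} phi_{k-1,k-j},  j = 1..k-1.
Step k = 1:
  phi_11 = rho(1) = -0.3636.
Step k = 2:
  phi_22 = [rho(2) - phi_11 rho(1)] / [1 - phi_11 rho(1)] = [0.0132 - (-0.3636)(-0.3636)] / [1 - (-0.3636)(-0.3636)]
         = -0.11900496 / 0.86779504 = -0.137135.
  Update: phi_21 = phi_11 - phi_22 phi_11 = -0.3636 - (-0.137135)(-0.3636) = -0.413462.
Step k = 3:
  phi_33 = [rho(3) - phi_21 rho(2) - phi_22 rho(1)] / [1 - phi_21 rho(1) - phi_22 rho(2)]
    numerator   = -0.1199 - (-0.413462)(0.0132) - (-0.137135)(-0.3636) = -0.16430454
    denominator = 1 - (-0.413462)(-0.3636) - (-0.137135)(0.0132) = 0.85147531
  phi_33 = -0.16430454 / 0.85147531 = -0.193.
Therefore phi_{33} = -0.1930.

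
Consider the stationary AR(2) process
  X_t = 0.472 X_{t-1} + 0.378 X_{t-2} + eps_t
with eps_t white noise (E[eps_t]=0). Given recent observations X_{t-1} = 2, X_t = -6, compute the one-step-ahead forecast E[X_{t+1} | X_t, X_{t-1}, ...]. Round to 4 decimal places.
E[X_{t+1} \mid \mathcal F_t] = -2.0760

For an AR(p) model X_t = c + sum_i phi_i X_{t-i} + eps_t, the
one-step-ahead conditional mean is
  E[X_{t+1} | X_t, ...] = c + sum_i phi_i X_{t+1-i}.
Substitute known values:
  E[X_{t+1} | ...] = (0.472) * (-6) + (0.378) * (2)
                   = -2.0760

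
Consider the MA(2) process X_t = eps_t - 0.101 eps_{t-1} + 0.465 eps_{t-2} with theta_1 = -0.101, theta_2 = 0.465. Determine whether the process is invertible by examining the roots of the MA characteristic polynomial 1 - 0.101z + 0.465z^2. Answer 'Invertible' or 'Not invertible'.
\text{Invertible}

The MA(q) characteristic polynomial is P(z) = 1 - 0.101z + 0.465z^2.
Invertibility requires all roots to lie outside the unit circle, i.e. |z| > 1 for every root.
Set 1 + (-0.101) z + (0.465) z^2 = 0, i.e. a z^2 + b z + c = 0 with a = 0.465, b = -0.101, c = 1.
Discriminant D = b^2 - 4ac = (-0.101)^2 - 4*(0.465)*1 = 0.010201 - (1.86) = -1.849799.
D < 0, so the roots are the complex-conjugate pair z = (-b +/- i sqrt(-D)) / (2a) = 0.1086 +/- 1.4624i.
For a conjugate pair |z|^2 = z * conj(z) = (product of roots) = c/a = 1/(0.465) = 2.150538, so |z| = sqrt(2.150538) = 1.4665 for both roots.
Moduli of all roots: 1.4665, 1.4665.
All moduli strictly greater than 1? Yes.
Verdict: Invertible.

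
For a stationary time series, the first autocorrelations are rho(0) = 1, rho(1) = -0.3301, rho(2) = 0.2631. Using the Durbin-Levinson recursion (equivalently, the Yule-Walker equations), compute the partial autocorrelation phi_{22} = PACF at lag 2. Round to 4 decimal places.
\phi_{22} = 0.1730

The PACF at lag k is phi_{kk}, the last component of the solution
to the Yule-Walker system G_k phi = r_k where
  (G_k)_{ij} = rho(|i - j|), (r_k)_i = rho(i), i,j = 1..k.
Equivalently, Durbin-Levinson gives phi_{kk} iteratively:
  phi_{11} = rho(1)
  phi_{kk} = [rho(k) - sum_{j=1..k-1} phi_{k-1,j} rho(k-j)]
            / [1 - sum_{j=1..k-1} phi_{k-1,j} rho(j)],
  phi_{k,j} = phi_{k-1,j} - phi_{kk} phi_{k-1,k-j},  j = 1..k-1.
Step k = 1:
  phi_11 = rho(1) = -0.3301.
Step k = 2:
  phi_22 = [rho(2) - phi_11 rho(1)] / [1 - phi_11 rho(1)] = [0.2631 - (-0.3301)(-0.3301)] / [1 - (-0.3301)(-0.3301)]
         = 0.15413399 / 0.89103399 = 0.173.
Therefore phi_{22} = 0.1730.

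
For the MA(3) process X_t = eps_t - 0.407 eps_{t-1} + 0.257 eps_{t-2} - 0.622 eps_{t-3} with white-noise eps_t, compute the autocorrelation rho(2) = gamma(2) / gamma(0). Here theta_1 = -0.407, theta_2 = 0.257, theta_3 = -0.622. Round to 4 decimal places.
\rho(2) = 0.3152

For an MA(q) process with theta_0 = 1, the autocovariance is
  gamma(k) = sigma^2 * sum_{i=0..q-k} theta_i * theta_{i+k},
and rho(k) = gamma(k) / gamma(0). Sigma^2 cancels.
  numerator   = (1)*(0.257) + (-0.407)*(-0.622) = 0.510154.
  denominator = (1)^2 + (-0.407)^2 + (0.257)^2 + (-0.622)^2 = 1.618582.
  rho(2) = 0.510154 / 1.618582 = 0.3152.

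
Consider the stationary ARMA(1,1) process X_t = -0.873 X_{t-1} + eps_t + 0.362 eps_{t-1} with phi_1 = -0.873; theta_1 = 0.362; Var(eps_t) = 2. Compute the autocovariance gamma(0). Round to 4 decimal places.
\gamma(0) = 4.1955

Multiply the model equation by X_{t-k} and take expectations. With theta_0 = psi_0 = 1 and psi_j the MA(infinity) weights, this gives
  gamma(k) - sum_i phi_i gamma(k-i) = c_k,
  c_k = sigma^2 * sum_{j=k..q} theta_j psi_{j-k}   (c_k = 0 for k > q),
using gamma(-m) = gamma(m).
psi-weights needed (psi_j = theta_j + sum_i phi_i psi_{j-i}):
  psi_1 = theta_1 + phi_1 = 0.362 + (-0.873) = -0.511
Right-hand sides:
  c_0 = sigma^2 (1 + theta_1 psi_1) = 2 * (1 + (0.362)(-0.511)) = 2 * 0.815018 = 1.630036
  c_1 = sigma^2 theta_1 = 2 * (0.362) = 0.724
  c_2 = 0
Equations for k = 0 and k = 1 (AR order 1):
  gamma(0) = phi_1 gamma(1) + c_0
  gamma(1) = phi_1 gamma(0) + c_1
Substituting the second into the first: gamma(0) (1 - phi_1^2) = c_0 + phi_1 c_1, so
  gamma(0) = (c_0 + phi_1 c_1) / (1 - phi_1^2) = (1.630036 + (-0.873)(0.724)) / (1 - (-0.873)^2) = 0.997984 / 0.237871 = 4.195484.
Therefore gamma(0) = 4.1955 (to 4 decimal places).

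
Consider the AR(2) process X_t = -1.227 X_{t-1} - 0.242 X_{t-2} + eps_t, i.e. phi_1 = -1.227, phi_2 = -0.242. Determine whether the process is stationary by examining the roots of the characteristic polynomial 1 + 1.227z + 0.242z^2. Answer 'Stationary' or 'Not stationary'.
\text{Stationary}

The AR(p) characteristic polynomial is P(z) = 1 + 1.227z + 0.242z^2.
Stationarity requires all roots to lie outside the unit circle, i.e. |z| > 1 for every root.
Set 1 + (1.227) z + (0.242) z^2 = 0, i.e. a z^2 + b z + c = 0 with a = 0.242, b = 1.227, c = 1.
Discriminant D = b^2 - 4ac = (1.227)^2 - 4*(0.242)*1 = 1.505529 - (0.968) = 0.537529.
D >= 0, so the roots are real: z = (-b +/- sqrt(D)) / (2a) = (-1.227 +/- 0.733164) / (0.484).
  z_1 = (-1.227 + 0.733164) / (0.484) = -1.0203,   |z_1| = 1.0203.
  z_2 = (-1.227 - 0.733164) / (0.484) = -4.0499,   |z_2| = 4.0499.
Moduli of all roots: 1.0203, 4.0499.
All moduli strictly greater than 1? Yes.
Verdict: Stationary.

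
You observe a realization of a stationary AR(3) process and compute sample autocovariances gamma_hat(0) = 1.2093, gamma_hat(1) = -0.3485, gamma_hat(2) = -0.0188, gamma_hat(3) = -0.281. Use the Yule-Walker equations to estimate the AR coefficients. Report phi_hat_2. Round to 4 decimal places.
\hat\phi_{2} = -0.2020

The Yule-Walker equations for an AR(p) process read, in matrix form,
  Gamma_p phi = r_p,   with   (Gamma_p)_{ij} = gamma(|i - j|),
                       (r_p)_i = gamma(i),   i,j = 1..p.
Substitute the sample gammas (Toeplitz matrix and right-hand side of size 3):
  Gamma_p = [[1.2093, -0.3485, -0.0188], [-0.3485, 1.2093, -0.3485], [-0.0188, -0.3485, 1.2093]]
  r_p     = [-0.3485, -0.0188, -0.281]
Written out (R1..R3):
  (R1) 1.2093 phi_1 - 0.3485 phi_2 - 0.0188 phi_3 = -0.3485
  (R2) -0.3485 phi_1 + 1.2093 phi_2 - 0.3485 phi_3 = -0.0188
  (R3) -0.0188 phi_1 - 0.3485 phi_2 + 1.2093 phi_3 = -0.281
Gaussian elimination:
  R2 <- R2 - (-0.3485/1.2093) R1 = R2 - (-0.288183) R1:  1.108868 phi_2 - 0.353918 phi_3 = -0.119232
  R3 <- R3 - (-0.0188/1.2093) R1 = R3 - (-0.015546) R1:  -0.353918 phi_2 + 1.209008 phi_3 = -0.286418
  R3 <- R3 - (-0.353918/1.108868) R2 = R3 - (-0.31917) R2:  1.096048 phi_3 = -0.324473
Back-substitution:
  phi_hat_3 = -0.324473 / 1.096048 = -0.296039
  phi_hat_2 = (-0.119232 - (-0.353918)(-0.296039)) / 1.108868 = -0.202013
  phi_hat_1 = (-0.3485 - (-0.3485)(-0.202013) - (-0.0188)(-0.296039)) / 1.2093 = -0.351002
So phi_hat = [-0.3510, -0.2020, -0.2960].
Therefore phi_hat_2 = -0.2020.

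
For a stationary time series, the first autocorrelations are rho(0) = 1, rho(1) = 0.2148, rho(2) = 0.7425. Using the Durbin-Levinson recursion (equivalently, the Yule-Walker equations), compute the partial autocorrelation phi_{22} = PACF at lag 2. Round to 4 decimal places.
\phi_{22} = 0.7300

The PACF at lag k is phi_{kk}, the last component of the solution
to the Yule-Walker system G_k phi = r_k where
  (G_k)_{ij} = rho(|i - j|), (r_k)_i = rho(i), i,j = 1..k.
Equivalently, Durbin-Levinson gives phi_{kk} iteratively:
  phi_{11} = rho(1)
  phi_{kk} = [rho(k) - sum_{j=1..k-1} phi_{k-1,j} rho(k-j)]
            / [1 - sum_{j=1..k-1} phi_{k-1,j} rho(j)],
  phi_{k,j} = phi_{k-1,j} - phi_{kk} phi_{k-1,k-j},  j = 1..k-1.
Step k = 1:
  phi_11 = rho(1) = 0.2148.
Step k = 2:
  phi_22 = [rho(2) - phi_11 rho(1)] / [1 - phi_11 rho(1)] = [0.7425 - (0.2148)(0.2148)] / [1 - (0.2148)(0.2148)]
         = 0.69636096 / 0.95386096 = 0.73.
Therefore phi_{22} = 0.7300.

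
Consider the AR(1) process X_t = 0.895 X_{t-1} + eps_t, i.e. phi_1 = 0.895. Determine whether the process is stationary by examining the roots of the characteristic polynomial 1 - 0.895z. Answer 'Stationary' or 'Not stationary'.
\text{Stationary}

The AR(p) characteristic polynomial is P(z) = 1 - 0.895z.
Stationarity requires all roots to lie outside the unit circle, i.e. |z| > 1 for every root.
This is linear in z: 1 + (-0.895) z = 0  =>  z = -1/(-0.895) = 1.117318,  |z| = 1.117318.
Moduli of all roots: 1.1173.
All moduli strictly greater than 1? Yes.
Verdict: Stationary.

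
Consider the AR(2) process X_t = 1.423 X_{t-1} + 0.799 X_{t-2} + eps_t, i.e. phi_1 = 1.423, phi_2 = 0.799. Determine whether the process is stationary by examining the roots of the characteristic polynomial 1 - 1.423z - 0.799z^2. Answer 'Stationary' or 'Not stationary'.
\text{Not stationary}

The AR(p) characteristic polynomial is P(z) = 1 - 1.423z - 0.799z^2.
Stationarity requires all roots to lie outside the unit circle, i.e. |z| > 1 for every root.
Set 1 + (-1.423) z + (-0.799) z^2 = 0, i.e. a z^2 + b z + c = 0 with a = -0.799, b = -1.423, c = 1.
Discriminant D = b^2 - 4ac = (-1.423)^2 - 4*(-0.799)*1 = 2.024929 - (-3.196) = 5.220929.
D >= 0, so the roots are real: z = (-b +/- sqrt(D)) / (2a) = (1.423 +/- 2.284935) / (-1.598).
  z_1 = (1.423 + 2.284935) / (-1.598) = -2.3204,   |z_1| = 2.3204.
  z_2 = (1.423 - 2.284935) / (-1.598) = 0.5394,   |z_2| = 0.5394.
Moduli of all roots: 2.3204, 0.5394.
All moduli strictly greater than 1? No.
Verdict: Not stationary.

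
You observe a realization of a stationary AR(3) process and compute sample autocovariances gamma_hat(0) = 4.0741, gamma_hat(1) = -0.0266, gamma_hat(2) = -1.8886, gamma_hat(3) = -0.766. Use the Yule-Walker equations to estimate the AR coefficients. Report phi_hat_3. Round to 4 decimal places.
\hat\phi_{3} = -0.2490

The Yule-Walker equations for an AR(p) process read, in matrix form,
  Gamma_p phi = r_p,   with   (Gamma_p)_{ij} = gamma(|i - j|),
                       (r_p)_i = gamma(i),   i,j = 1..p.
Substitute the sample gammas (Toeplitz matrix and right-hand side of size 3):
  Gamma_p = [[4.0741, -0.0266, -1.8886], [-0.0266, 4.0741, -0.0266], [-1.8886, -0.0266, 4.0741]]
  r_p     = [-0.0266, -1.8886, -0.766]
Written out (R1..R3):
  (R1) 4.0741 phi_1 - 0.0266 phi_2 - 1.8886 phi_3 = -0.0266
  (R2) -0.0266 phi_1 + 4.0741 phi_2 - 0.0266 phi_3 = -1.8886
  (R3) -1.8886 phi_1 - 0.0266 phi_2 + 4.0741 phi_3 = -0.766
Gaussian elimination:
  R2 <- R2 - (-0.0266/4.0741) R1 = R2 - (-0.006529) R1:  4.073926 phi_2 - 0.038931 phi_3 = -1.888774
  R3 <- R3 - (-1.8886/4.0741) R1 = R3 - (-0.463563) R1:  -0.038931 phi_2 + 3.198616 phi_3 = -0.778331
  R3 <- R3 - (-0.038931/4.073926) R2 = R3 - (-0.009556) R2:  3.198244 phi_3 = -0.79638
Back-substitution:
  phi_hat_3 = -0.79638 / 3.198244 = -0.249005
  phi_hat_2 = (-1.888774 - (-0.038931)(-0.249005)) / 4.073926 = -0.466004
  phi_hat_1 = (-0.0266 - (-0.0266)(-0.466004) - (-1.8886)(-0.249005)) / 4.0741 = -0.125001
So phi_hat = [-0.1250, -0.4660, -0.2490].
Therefore phi_hat_3 = -0.2490.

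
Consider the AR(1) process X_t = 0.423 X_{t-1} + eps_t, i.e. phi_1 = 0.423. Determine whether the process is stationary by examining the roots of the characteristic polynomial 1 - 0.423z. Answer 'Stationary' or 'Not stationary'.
\text{Stationary}

The AR(p) characteristic polynomial is P(z) = 1 - 0.423z.
Stationarity requires all roots to lie outside the unit circle, i.e. |z| > 1 for every root.
This is linear in z: 1 + (-0.423) z = 0  =>  z = -1/(-0.423) = 2.364066,  |z| = 2.364066.
Moduli of all roots: 2.3641.
All moduli strictly greater than 1? Yes.
Verdict: Stationary.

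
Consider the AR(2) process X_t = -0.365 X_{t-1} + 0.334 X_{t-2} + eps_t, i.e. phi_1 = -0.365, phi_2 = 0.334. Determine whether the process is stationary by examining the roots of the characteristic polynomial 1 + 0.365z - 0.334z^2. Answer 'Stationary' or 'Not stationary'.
\text{Stationary}

The AR(p) characteristic polynomial is P(z) = 1 + 0.365z - 0.334z^2.
Stationarity requires all roots to lie outside the unit circle, i.e. |z| > 1 for every root.
Set 1 + (0.365) z + (-0.334) z^2 = 0, i.e. a z^2 + b z + c = 0 with a = -0.334, b = 0.365, c = 1.
Discriminant D = b^2 - 4ac = (0.365)^2 - 4*(-0.334)*1 = 0.133225 - (-1.336) = 1.469225.
D >= 0, so the roots are real: z = (-b +/- sqrt(D)) / (2a) = (-0.365 +/- 1.212116) / (-0.668).
  z_1 = (-0.365 + 1.212116) / (-0.668) = -1.2681,   |z_1| = 1.2681.
  z_2 = (-0.365 - 1.212116) / (-0.668) = 2.361,   |z_2| = 2.361.
Moduli of all roots: 1.2681, 2.3610.
All moduli strictly greater than 1? Yes.
Verdict: Stationary.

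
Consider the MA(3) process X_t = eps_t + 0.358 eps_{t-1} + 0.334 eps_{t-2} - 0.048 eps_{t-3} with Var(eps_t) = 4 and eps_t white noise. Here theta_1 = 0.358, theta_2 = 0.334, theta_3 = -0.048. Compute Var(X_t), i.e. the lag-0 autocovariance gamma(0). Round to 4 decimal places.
\gamma(0) = 4.9681

For an MA(q) process X_t = eps_t + sum_i theta_i eps_{t-i} with
Var(eps_t) = sigma^2, the variance is
  gamma(0) = sigma^2 * (1 + sum_i theta_i^2).
  sum_i theta_i^2 = (0.358)^2 + (0.334)^2 + (-0.048)^2 = 0.128164 + 0.111556 + 0.002304 = 0.242024.
  gamma(0) = 4 * (1 + 0.242024) = 4 * 1.242024 = 4.968096, which rounds to 4.9681.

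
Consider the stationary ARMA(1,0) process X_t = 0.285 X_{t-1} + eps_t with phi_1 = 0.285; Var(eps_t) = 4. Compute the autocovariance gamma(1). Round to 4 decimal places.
\gamma(1) = 1.2408

Multiply the model equation by X_{t-k} and take expectations. With theta_0 = psi_0 = 1 and psi_j the MA(infinity) weights, this gives
  gamma(k) - sum_i phi_i gamma(k-i) = c_k,
  c_k = sigma^2 * sum_{j=k..q} theta_j psi_{j-k}   (c_k = 0 for k > q),
using gamma(-m) = gamma(m).
Pure AR (q = 0): c_0 = sigma^2 = 4, c_k = 0 for k >= 1.
Equations for k = 0 and k = 1 (AR order 1):
  gamma(0) = phi_1 gamma(1) + c_0
  gamma(1) = phi_1 gamma(0) + c_1
Substituting the second into the first: gamma(0) (1 - phi_1^2) = c_0 + phi_1 c_1, so
  gamma(0) = c_0 / (1 - phi_1^2) = 4 / (1 - (0.285)^2) = 4 / 0.918775 = 4.353623.
  gamma(1) = phi_1 gamma(0) = (0.285)(4.353623) = 1.240783.
Therefore gamma(1) = 1.2408 (to 4 decimal places).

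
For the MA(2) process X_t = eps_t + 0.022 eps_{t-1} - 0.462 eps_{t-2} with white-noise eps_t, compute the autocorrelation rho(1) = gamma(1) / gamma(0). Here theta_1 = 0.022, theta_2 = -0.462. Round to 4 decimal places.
\rho(1) = 0.0098

For an MA(q) process with theta_0 = 1, the autocovariance is
  gamma(k) = sigma^2 * sum_{i=0..q-k} theta_i * theta_{i+k},
and rho(k) = gamma(k) / gamma(0). Sigma^2 cancels.
  numerator   = (1)*(0.022) + (0.022)*(-0.462) = 0.011836.
  denominator = (1)^2 + (0.022)^2 + (-0.462)^2 = 1.213928.
  rho(1) = 0.011836 / 1.213928 = 0.0098.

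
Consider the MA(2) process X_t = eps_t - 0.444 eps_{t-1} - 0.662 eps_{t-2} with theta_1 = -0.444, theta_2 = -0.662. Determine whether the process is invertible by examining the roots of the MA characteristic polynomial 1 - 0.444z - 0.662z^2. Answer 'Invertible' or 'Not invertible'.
\text{Not invertible}

The MA(q) characteristic polynomial is P(z) = 1 - 0.444z - 0.662z^2.
Invertibility requires all roots to lie outside the unit circle, i.e. |z| > 1 for every root.
Set 1 + (-0.444) z + (-0.662) z^2 = 0, i.e. a z^2 + b z + c = 0 with a = -0.662, b = -0.444, c = 1.
Discriminant D = b^2 - 4ac = (-0.444)^2 - 4*(-0.662)*1 = 0.197136 - (-2.648) = 2.845136.
D >= 0, so the roots are real: z = (-b +/- sqrt(D)) / (2a) = (0.444 +/- 1.686753) / (-1.324).
  z_1 = (0.444 + 1.686753) / (-1.324) = -1.6093,   |z_1| = 1.6093.
  z_2 = (0.444 - 1.686753) / (-1.324) = 0.9386,   |z_2| = 0.9386.
Moduli of all roots: 1.6093, 0.9386.
All moduli strictly greater than 1? No.
Verdict: Not invertible.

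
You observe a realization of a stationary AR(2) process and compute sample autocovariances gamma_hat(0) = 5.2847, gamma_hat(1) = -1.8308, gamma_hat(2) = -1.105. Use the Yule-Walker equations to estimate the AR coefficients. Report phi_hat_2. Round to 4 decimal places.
\hat\phi_{2} = -0.3740

The Yule-Walker equations for an AR(p) process read, in matrix form,
  Gamma_p phi = r_p,   with   (Gamma_p)_{ij} = gamma(|i - j|),
                       (r_p)_i = gamma(i),   i,j = 1..p.
Substitute the sample gammas (Toeplitz matrix and right-hand side of size 2):
  Gamma_p = [[5.2847, -1.8308], [-1.8308, 5.2847]]
  r_p     = [-1.8308, -1.105]
Written out:
  5.2847 phi_1 - 1.8308 phi_2 = -1.8308
  -1.8308 phi_1 + 5.2847 phi_2 = -1.105
Solve by Cramer's rule:
  det = gamma(0)^2 - gamma(1)^2 = (5.2847)^2 - (-1.8308)^2 = 27.92805409 - 3.35182864 = 24.57622545
  phi_hat_1 = [gamma(1) gamma(0) - gamma(1) gamma(2)] / det = [(-1.8308)(5.2847) - (-1.8308)(-1.105)] / 24.57622545 = -11.69826276 / 24.57622545 = -0.476
  phi_hat_2 = [gamma(0) gamma(2) - gamma(1)^2] / det = [(5.2847)(-1.105) - (-1.8308)^2] / 24.57622545 = -9.19142214 / 24.57622545 = -0.374
So phi_hat = [-0.4760, -0.3740].
Therefore phi_hat_2 = -0.3740.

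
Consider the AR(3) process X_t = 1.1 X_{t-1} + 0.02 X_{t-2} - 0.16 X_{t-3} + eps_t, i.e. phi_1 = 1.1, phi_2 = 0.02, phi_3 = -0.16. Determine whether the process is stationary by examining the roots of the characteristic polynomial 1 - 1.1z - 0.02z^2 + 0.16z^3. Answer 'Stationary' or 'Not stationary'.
\text{Stationary}

The AR(p) characteristic polynomial is P(z) = 1 - 1.1z - 0.02z^2 + 0.16z^3.
Stationarity requires all roots to lie outside the unit circle, i.e. |z| > 1 for every root.
Degree 3: look for a simple real root z0 first, then factor out (1 - z/z0) and solve the remaining quadratic.
Testing z0 = 2: P(2) = 1 + (-1.1)(2) + (-0.02)(2)^2 + (0.16)(2)^3
  = 1 + (-2.2) + (-0.08) + (1.28) = 0.  So z_0 = 2 is a root, |z_0| = 2.
Divide out the factor (1 - 0.5 z) = (1 - z/z0) (since 1/z0 = 0.5):
  P(z) = (1 - 0.5 z)(1 + (-0.6) z + (-0.32) z^2)
  [check: z-coef -0.6 - (0.5) = -1.1; z^2-coef -0.32 - (0.5)(-0.6) = -0.02; z^3-coef -(0.5)(-0.32) = 0.16.]
Remaining roots from the quadratic factor 1 + (-0.6) z + (-0.32) z^2:
  Set 1 + (-0.6) z + (-0.32) z^2 = 0, i.e. a z^2 + b z + c = 0 with a = -0.32, b = -0.6, c = 1.
  Discriminant D = b^2 - 4ac = (-0.6)^2 - 4*(-0.32)*1 = 0.36 - (-1.28) = 1.64.
  D >= 0, so the roots are real: z = (-b +/- sqrt(D)) / (2a) = (0.6 +/- 1.280625) / (-0.64).
    z_1 = (0.6 + 1.280625) / (-0.64) = -2.9385,   |z_1| = 2.9385.
    z_2 = (0.6 - 1.280625) / (-0.64) = 1.0635,   |z_2| = 1.0635.
Moduli of all roots: 2.0000, 2.9385, 1.0635.
All moduli strictly greater than 1? Yes.
Verdict: Stationary.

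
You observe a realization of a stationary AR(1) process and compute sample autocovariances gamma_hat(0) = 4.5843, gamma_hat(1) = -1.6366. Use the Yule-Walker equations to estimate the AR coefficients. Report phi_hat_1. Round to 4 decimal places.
\hat\phi_{1} = -0.3570

The Yule-Walker equations for an AR(p) process read, in matrix form,
  Gamma_p phi = r_p,   with   (Gamma_p)_{ij} = gamma(|i - j|),
                       (r_p)_i = gamma(i),   i,j = 1..p.
Substitute the sample gammas (Toeplitz matrix and right-hand side of size 1):
  Gamma_p = [[4.5843]]
  r_p     = [-1.6366]
With p = 1 this is the single equation gamma(0) phi_1 = gamma(1):
  phi_hat_1 = gamma(1) / gamma(0) = -1.6366 / 4.5843 = -0.3570.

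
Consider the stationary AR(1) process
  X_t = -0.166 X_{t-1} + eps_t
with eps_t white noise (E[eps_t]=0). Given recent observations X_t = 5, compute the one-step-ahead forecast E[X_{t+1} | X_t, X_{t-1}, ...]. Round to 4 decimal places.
E[X_{t+1} \mid \mathcal F_t] = -0.8300

For an AR(p) model X_t = c + sum_i phi_i X_{t-i} + eps_t, the
one-step-ahead conditional mean is
  E[X_{t+1} | X_t, ...] = c + sum_i phi_i X_{t+1-i}.
Substitute known values:
  E[X_{t+1} | ...] = (-0.166) * (5)
                   = -0.8300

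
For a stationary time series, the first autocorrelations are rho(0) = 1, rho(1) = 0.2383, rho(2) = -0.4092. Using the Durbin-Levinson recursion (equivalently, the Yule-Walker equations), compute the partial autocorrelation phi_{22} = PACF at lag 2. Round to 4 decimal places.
\phi_{22} = -0.4940

The PACF at lag k is phi_{kk}, the last component of the solution
to the Yule-Walker system G_k phi = r_k where
  (G_k)_{ij} = rho(|i - j|), (r_k)_i = rho(i), i,j = 1..k.
Equivalently, Durbin-Levinson gives phi_{kk} iteratively:
  phi_{11} = rho(1)
  phi_{kk} = [rho(k) - sum_{j=1..k-1} phi_{k-1,j} rho(k-j)]
            / [1 - sum_{j=1..k-1} phi_{k-1,j} rho(j)],
  phi_{k,j} = phi_{k-1,j} - phi_{kk} phi_{k-1,k-j},  j = 1..k-1.
Step k = 1:
  phi_11 = rho(1) = 0.2383.
Step k = 2:
  phi_22 = [rho(2) - phi_11 rho(1)] / [1 - phi_11 rho(1)] = [-0.4092 - (0.2383)(0.2383)] / [1 - (0.2383)(0.2383)]
         = -0.46598689 / 0.94321311 = -0.494.
Therefore phi_{22} = -0.4940.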